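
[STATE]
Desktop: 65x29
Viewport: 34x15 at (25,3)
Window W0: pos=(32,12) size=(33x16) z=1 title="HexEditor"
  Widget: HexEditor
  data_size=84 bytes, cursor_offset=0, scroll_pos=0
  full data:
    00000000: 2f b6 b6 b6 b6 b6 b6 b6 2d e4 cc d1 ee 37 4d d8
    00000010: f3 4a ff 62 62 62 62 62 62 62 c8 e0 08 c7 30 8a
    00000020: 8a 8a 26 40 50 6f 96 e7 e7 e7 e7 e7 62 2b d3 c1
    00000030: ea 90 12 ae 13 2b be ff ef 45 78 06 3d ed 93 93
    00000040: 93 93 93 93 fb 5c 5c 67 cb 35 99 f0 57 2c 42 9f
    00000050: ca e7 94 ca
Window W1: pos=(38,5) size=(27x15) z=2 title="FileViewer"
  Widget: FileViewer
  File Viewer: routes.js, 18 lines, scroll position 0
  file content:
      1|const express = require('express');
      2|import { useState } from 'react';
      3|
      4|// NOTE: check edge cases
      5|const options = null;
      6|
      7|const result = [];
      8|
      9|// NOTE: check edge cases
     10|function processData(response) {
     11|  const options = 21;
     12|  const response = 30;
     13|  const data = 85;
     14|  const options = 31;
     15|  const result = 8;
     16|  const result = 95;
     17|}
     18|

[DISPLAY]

                                  
                                  
             ┏━━━━━━━━━━━━━━━━━━━━
             ┃ FileViewer         
             ┠────────────────────
             ┃const express = requ
             ┃import { useState } 
             ┃                    
             ┃// NOTE: check edge 
       ┏━━━━━┃const options = null
       ┃ HexE┃                    
       ┠─────┃const result = [];  
       ┃00000┃                    
       ┃00000┃// NOTE: check edge 
       ┃00000┃function processData


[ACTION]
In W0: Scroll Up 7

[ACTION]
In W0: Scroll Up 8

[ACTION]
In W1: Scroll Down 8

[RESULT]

                                  
                                  
             ┏━━━━━━━━━━━━━━━━━━━━
             ┃ FileViewer         
             ┠────────────────────
             ┃                    
             ┃// NOTE: check edge 
             ┃function processData
             ┃  const options = 21
       ┏━━━━━┃  const response = 3
       ┃ HexE┃  const data = 85;  
       ┠─────┃  const options = 31
       ┃00000┃  const result = 8; 
       ┃00000┃  const result = 95;
       ┃00000┃}                   


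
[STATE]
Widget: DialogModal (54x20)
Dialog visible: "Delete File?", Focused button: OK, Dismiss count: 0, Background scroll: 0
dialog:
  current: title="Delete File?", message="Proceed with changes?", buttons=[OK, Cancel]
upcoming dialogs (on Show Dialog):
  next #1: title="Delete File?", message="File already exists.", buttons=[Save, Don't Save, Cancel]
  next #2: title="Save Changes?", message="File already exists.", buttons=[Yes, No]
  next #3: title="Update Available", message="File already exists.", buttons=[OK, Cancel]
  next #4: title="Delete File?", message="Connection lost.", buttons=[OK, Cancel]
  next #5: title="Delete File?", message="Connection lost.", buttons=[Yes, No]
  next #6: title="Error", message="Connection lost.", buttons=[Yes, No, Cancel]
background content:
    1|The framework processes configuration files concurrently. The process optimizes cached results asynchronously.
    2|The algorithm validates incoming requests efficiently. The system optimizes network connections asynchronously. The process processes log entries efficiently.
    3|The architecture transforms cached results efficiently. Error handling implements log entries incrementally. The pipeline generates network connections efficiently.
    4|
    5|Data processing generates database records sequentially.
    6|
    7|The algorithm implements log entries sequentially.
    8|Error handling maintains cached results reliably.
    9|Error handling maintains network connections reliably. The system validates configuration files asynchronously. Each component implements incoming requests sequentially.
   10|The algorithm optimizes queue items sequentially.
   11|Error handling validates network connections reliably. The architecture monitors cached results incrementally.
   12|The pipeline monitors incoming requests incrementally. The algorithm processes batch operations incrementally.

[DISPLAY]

The framework processes configuration files concurrent
The algorithm validates incoming requests efficiently.
The architecture transforms cached results efficiently
                                                      
Data processing generates database records sequentiall
                                                      
The algorithm implements log entries sequentially.    
Error handling┌───────────────────────┐ reliably.     
Error handling│      Delete File?     │tions reliably.
The algorithm │ Proceed with changes? │uentially.     
Error handling│     [OK]  Cancel      │tions reliably.
The pipeline m└───────────────────────┘ incrementally.
                                                      
                                                      
                                                      
                                                      
                                                      
                                                      
                                                      
                                                      


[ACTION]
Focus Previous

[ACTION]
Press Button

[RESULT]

The framework processes configuration files concurrent
The algorithm validates incoming requests efficiently.
The architecture transforms cached results efficiently
                                                      
Data processing generates database records sequentiall
                                                      
The algorithm implements log entries sequentially.    
Error handling maintains cached results reliably.     
Error handling maintains network connections reliably.
The algorithm optimizes queue items sequentially.     
Error handling validates network connections reliably.
The pipeline monitors incoming requests incrementally.
                                                      
                                                      
                                                      
                                                      
                                                      
                                                      
                                                      
                                                      


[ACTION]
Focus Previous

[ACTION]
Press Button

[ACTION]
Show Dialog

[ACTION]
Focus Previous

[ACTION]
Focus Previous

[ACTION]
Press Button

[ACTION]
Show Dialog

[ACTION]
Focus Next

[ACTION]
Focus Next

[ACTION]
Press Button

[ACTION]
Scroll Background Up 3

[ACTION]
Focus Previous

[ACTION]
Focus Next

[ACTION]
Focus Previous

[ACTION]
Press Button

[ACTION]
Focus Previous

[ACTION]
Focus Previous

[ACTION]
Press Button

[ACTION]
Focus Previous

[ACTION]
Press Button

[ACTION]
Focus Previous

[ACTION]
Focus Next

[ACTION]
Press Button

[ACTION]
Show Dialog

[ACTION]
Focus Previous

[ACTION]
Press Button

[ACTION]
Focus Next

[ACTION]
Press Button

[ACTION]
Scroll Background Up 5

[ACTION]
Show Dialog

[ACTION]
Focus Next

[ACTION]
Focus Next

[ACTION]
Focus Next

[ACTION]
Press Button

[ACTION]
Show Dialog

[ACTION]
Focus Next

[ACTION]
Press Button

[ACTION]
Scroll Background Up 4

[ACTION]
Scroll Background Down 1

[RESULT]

The algorithm validates incoming requests efficiently.
The architecture transforms cached results efficiently
                                                      
Data processing generates database records sequentiall
                                                      
The algorithm implements log entries sequentially.    
Error handling maintains cached results reliably.     
Error handling maintains network connections reliably.
The algorithm optimizes queue items sequentially.     
Error handling validates network connections reliably.
The pipeline monitors incoming requests incrementally.
                                                      
                                                      
                                                      
                                                      
                                                      
                                                      
                                                      
                                                      
                                                      


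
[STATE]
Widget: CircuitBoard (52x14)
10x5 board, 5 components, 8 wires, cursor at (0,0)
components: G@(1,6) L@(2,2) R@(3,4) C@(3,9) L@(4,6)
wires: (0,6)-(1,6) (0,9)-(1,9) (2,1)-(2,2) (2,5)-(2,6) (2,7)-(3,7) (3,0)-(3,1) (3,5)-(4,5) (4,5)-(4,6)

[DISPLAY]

   0 1 2 3 4 5 6 7 8 9                              
0  [.]                      ·           ·           
                            │           │           
1                           G           ·           
                                                    
2       · ─ L           · ─ ·   ·                   
                                │                   
3   · ─ ·           R   ·       ·       C           
                        │                           
4                       · ─ L                       
Cursor: (0,0)                                       
                                                    
                                                    
                                                    


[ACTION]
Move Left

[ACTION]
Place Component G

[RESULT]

   0 1 2 3 4 5 6 7 8 9                              
0  [G]                      ·           ·           
                            │           │           
1                           G           ·           
                                                    
2       · ─ L           · ─ ·   ·                   
                                │                   
3   · ─ ·           R   ·       ·       C           
                        │                           
4                       · ─ L                       
Cursor: (0,0)                                       
                                                    
                                                    
                                                    


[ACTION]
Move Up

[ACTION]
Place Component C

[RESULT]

   0 1 2 3 4 5 6 7 8 9                              
0  [C]                      ·           ·           
                            │           │           
1                           G           ·           
                                                    
2       · ─ L           · ─ ·   ·                   
                                │                   
3   · ─ ·           R   ·       ·       C           
                        │                           
4                       · ─ L                       
Cursor: (0,0)                                       
                                                    
                                                    
                                                    


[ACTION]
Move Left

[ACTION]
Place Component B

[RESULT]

   0 1 2 3 4 5 6 7 8 9                              
0  [B]                      ·           ·           
                            │           │           
1                           G           ·           
                                                    
2       · ─ L           · ─ ·   ·                   
                                │                   
3   · ─ ·           R   ·       ·       C           
                        │                           
4                       · ─ L                       
Cursor: (0,0)                                       
                                                    
                                                    
                                                    


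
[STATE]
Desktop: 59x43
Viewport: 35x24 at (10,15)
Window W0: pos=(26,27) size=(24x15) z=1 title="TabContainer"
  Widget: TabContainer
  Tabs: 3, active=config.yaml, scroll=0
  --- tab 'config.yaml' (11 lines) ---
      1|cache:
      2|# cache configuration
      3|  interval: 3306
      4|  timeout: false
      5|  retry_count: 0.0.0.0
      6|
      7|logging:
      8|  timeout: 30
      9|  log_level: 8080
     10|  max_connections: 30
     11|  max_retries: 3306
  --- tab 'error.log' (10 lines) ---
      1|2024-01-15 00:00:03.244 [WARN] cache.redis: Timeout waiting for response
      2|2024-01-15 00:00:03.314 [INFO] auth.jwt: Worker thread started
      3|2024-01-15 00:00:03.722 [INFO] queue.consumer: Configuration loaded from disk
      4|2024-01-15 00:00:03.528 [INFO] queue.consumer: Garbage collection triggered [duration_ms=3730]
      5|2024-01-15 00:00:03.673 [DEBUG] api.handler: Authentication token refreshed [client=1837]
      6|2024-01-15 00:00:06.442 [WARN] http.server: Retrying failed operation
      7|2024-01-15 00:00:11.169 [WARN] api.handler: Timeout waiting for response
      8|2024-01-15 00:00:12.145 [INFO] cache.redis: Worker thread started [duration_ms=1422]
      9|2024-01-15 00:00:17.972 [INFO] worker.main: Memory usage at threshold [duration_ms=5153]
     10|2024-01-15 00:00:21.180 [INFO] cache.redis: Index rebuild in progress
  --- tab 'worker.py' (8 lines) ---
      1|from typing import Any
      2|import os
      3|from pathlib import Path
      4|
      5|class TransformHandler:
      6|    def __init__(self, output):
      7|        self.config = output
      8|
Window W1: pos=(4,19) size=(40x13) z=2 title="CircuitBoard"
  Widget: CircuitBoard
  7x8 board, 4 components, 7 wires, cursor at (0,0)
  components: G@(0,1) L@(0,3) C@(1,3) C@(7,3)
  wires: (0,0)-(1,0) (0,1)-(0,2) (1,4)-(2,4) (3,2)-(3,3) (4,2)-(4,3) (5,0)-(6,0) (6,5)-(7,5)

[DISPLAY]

                                   
                                   
                                   
                                   
━━━━━━━━━━━━━━━━━━━━━━━━━━━━━━━━━┓ 
uitBoard                         ┃ 
─────────────────────────────────┨ 
1 2 3 4 5 6                      ┃ 
]  G ─ ·   L                     ┃ 
                                 ┃ 
           C   ·                 ┃ 
               │                 ┃ 
               ·                 ┃━
                                 ┃ 
       · ─ ·                     ┃─
                                 ┃r
━━━━━━━━━━━━━━━━━━━━━━━━━━━━━━━━━┛─
                ┃cache:            
                ┃# cache configurat
                ┃  interval: 3306  
                ┃  timeout: false  
                ┃  retry_count: 0.0
                ┃                  
                ┃logging:          


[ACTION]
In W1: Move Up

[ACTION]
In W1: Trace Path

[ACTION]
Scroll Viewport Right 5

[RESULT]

                                   
                                   
                                   
                                   
━━━━━━━━━━━━━━━━━━━━━━━━━━━━┓      
ard                         ┃      
────────────────────────────┨      
 4 5 6                      ┃      
─ ·   L                     ┃      
                            ┃      
      C   ·                 ┃      
          │                 ┃      
          ·                 ┃━━━━━┓
                            ┃     ┃
  · ─ ·                     ┃─────┨
                            ┃ror.l┃
━━━━━━━━━━━━━━━━━━━━━━━━━━━━┛─────┃
           ┃cache:                ┃
           ┃# cache configuration ┃
           ┃  interval: 3306      ┃
           ┃  timeout: false      ┃
           ┃  retry_count: 0.0.0.0┃
           ┃                      ┃
           ┃logging:              ┃


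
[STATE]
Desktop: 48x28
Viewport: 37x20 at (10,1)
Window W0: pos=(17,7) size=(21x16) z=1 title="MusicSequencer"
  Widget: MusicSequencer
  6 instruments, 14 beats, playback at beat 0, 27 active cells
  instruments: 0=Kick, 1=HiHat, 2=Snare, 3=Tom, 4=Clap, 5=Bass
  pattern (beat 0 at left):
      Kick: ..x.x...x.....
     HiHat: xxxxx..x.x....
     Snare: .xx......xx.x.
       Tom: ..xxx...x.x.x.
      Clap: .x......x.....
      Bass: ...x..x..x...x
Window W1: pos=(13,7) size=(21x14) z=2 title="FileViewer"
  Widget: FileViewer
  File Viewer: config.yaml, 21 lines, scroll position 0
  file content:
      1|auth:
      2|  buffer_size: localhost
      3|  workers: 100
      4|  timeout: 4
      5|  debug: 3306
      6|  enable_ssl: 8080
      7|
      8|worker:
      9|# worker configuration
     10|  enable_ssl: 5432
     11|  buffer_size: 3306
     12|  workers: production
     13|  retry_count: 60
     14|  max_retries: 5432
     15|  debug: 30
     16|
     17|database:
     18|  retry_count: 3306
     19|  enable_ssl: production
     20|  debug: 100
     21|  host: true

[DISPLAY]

                                     
                                     
                                     
                                     
                                     
                                     
   ┏━━━━━━━━━━━━━━━━━━━┓━━━┓         
   ┃ FileViewer        ┃   ┃         
   ┠───────────────────┨───┨         
   ┃auth:             ▲┃012┃         
   ┃  buffer_size: loc█┃···┃         
   ┃  workers: 100    ░┃···┃         
   ┃  timeout: 4      ░┃█·█┃         
   ┃  debug: 3306     ░┃█·█┃         
   ┃  enable_ssl: 8080░┃···┃         
   ┃                  ░┃···┃         
   ┃worker:           ░┃   ┃         
   ┃# worker configura░┃   ┃         
   ┃  enable_ssl: 5432▼┃   ┃         
   ┗━━━━━━━━━━━━━━━━━━━┛   ┃         


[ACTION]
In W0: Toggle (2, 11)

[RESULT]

                                     
                                     
                                     
                                     
                                     
                                     
   ┏━━━━━━━━━━━━━━━━━━━┓━━━┓         
   ┃ FileViewer        ┃   ┃         
   ┠───────────────────┨───┨         
   ┃auth:             ▲┃012┃         
   ┃  buffer_size: loc█┃···┃         
   ┃  workers: 100    ░┃···┃         
   ┃  timeout: 4      ░┃███┃         
   ┃  debug: 3306     ░┃█·█┃         
   ┃  enable_ssl: 8080░┃···┃         
   ┃                  ░┃···┃         
   ┃worker:           ░┃   ┃         
   ┃# worker configura░┃   ┃         
   ┃  enable_ssl: 5432▼┃   ┃         
   ┗━━━━━━━━━━━━━━━━━━━┛   ┃         


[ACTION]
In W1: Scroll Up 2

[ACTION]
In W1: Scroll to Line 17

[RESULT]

                                     
                                     
                                     
                                     
                                     
                                     
   ┏━━━━━━━━━━━━━━━━━━━┓━━━┓         
   ┃ FileViewer        ┃   ┃         
   ┠───────────────────┨───┨         
   ┃  workers: product▲┃012┃         
   ┃  retry_count: 60 ░┃···┃         
   ┃  max_retries: 543░┃···┃         
   ┃  debug: 30       ░┃███┃         
   ┃                  ░┃█·█┃         
   ┃database:         ░┃···┃         
   ┃  retry_count: 330░┃···┃         
   ┃  enable_ssl: prod░┃   ┃         
   ┃  debug: 100      █┃   ┃         
   ┃  host: true      ▼┃   ┃         
   ┗━━━━━━━━━━━━━━━━━━━┛   ┃         


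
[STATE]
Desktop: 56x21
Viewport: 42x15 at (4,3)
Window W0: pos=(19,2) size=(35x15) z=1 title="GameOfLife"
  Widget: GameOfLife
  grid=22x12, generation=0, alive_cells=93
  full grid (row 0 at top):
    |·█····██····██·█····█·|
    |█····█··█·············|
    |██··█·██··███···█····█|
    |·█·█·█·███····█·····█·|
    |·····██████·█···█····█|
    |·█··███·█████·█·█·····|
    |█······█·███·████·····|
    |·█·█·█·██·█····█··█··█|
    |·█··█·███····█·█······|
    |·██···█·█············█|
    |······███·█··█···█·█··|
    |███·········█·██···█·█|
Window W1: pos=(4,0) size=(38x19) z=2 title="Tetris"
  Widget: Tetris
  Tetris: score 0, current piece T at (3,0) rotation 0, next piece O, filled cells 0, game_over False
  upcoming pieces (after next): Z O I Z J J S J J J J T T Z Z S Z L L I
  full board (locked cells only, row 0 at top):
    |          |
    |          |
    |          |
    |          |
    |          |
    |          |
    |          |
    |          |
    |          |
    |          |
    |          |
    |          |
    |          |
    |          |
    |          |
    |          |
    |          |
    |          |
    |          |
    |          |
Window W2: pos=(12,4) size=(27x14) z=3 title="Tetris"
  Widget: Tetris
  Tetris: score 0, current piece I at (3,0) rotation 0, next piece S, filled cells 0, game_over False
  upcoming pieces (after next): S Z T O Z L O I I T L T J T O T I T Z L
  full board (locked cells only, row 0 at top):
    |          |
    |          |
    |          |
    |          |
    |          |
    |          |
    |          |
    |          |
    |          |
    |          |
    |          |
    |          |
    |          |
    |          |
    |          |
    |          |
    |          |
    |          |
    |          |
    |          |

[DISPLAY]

┃          │Next:                    ┃    
┃       ┏━━━━━━━━━━━━━━━━━━━━━━━━━┓  ┃────
┃       ┃ Tetris                  ┃  ┃    
┃       ┠─────────────────────────┨  ┃    
┃       ┃          │Next:         ┃  ┃    
┃       ┃          │ ░░           ┃  ┃    
┃       ┃          │░░            ┃  ┃    
┃       ┃          │              ┃  ┃    
┃       ┃          │              ┃  ┃    
┃       ┃          │              ┃  ┃    
┃       ┃          │Score:        ┃  ┃    
┃       ┃          │0             ┃  ┃    
┃       ┃          │              ┃  ┃    
┃       ┃          │              ┃  ┃━━━━
┃       ┗━━━━━━━━━━━━━━━━━━━━━━━━━┛  ┃    


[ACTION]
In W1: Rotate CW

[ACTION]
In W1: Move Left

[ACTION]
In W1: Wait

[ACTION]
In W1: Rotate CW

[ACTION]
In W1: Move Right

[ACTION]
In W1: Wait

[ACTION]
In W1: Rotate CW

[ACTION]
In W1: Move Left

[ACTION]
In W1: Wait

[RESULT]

┃   ▒      │Next:                    ┃    
┃       ┏━━━━━━━━━━━━━━━━━━━━━━━━━┓  ┃────
┃       ┃ Tetris                  ┃  ┃    
┃       ┠─────────────────────────┨  ┃    
┃       ┃          │Next:         ┃  ┃    
┃       ┃          │ ░░           ┃  ┃    
┃       ┃          │░░            ┃  ┃    
┃       ┃          │              ┃  ┃    
┃       ┃          │              ┃  ┃    
┃       ┃          │              ┃  ┃    
┃       ┃          │Score:        ┃  ┃    
┃       ┃          │0             ┃  ┃    
┃       ┃          │              ┃  ┃    
┃       ┃          │              ┃  ┃━━━━
┃       ┗━━━━━━━━━━━━━━━━━━━━━━━━━┛  ┃    


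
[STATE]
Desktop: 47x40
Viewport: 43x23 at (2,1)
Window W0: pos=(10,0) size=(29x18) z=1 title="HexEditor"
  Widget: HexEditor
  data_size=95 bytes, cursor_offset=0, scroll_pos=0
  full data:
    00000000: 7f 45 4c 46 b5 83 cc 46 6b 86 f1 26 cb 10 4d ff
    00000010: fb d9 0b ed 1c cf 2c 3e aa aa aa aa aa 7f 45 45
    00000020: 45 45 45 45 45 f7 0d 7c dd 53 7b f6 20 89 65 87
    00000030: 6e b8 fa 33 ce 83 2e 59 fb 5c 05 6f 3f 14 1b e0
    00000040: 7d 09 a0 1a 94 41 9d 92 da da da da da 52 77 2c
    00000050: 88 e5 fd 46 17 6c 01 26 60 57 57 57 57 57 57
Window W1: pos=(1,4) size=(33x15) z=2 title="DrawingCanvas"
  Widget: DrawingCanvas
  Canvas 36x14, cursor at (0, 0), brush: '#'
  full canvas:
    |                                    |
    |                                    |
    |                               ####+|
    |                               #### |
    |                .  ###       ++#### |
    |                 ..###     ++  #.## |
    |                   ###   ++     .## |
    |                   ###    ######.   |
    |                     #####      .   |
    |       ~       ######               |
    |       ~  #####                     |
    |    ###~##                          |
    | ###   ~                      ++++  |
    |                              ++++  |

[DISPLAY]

        ┃ HexEditor                 ┃      
        ┠───────────────────────────┨      
        ┃00000000  7F 45 4c 46 b5 83┃      
━━━━━━━━━━━━━━━━━━━━━━━━━━━━━━━┓c cf┃      
 DrawingCanvas                 ┃5 f7┃      
───────────────────────────────┨e 83┃      
+                              ┃4 41┃      
                               ┃7 6c┃      
                               ┃    ┃      
                               ┃    ┃      
                .  ###       ++┃    ┃      
                 ..###     ++  ┃    ┃      
                   ###   ++    ┃    ┃      
                   ###    #####┃    ┃      
                     #####     ┃    ┃      
       ~       ######          ┃    ┃      
       ~  #####                ┃━━━━┛      
━━━━━━━━━━━━━━━━━━━━━━━━━━━━━━━┛           
                                           
                                           
                                           
                                           
                                           


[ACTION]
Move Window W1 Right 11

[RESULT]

        ┃ HexEditor                 ┃      
        ┠───────────────────────────┨      
        ┃00000000  7F 45 4c 46 b5 83┃      
        ┃0┏━━━━━━━━━━━━━━━━━━━━━━━━━━━━━━━┓
        ┃0┃ DrawingCanvas                 ┃
        ┃0┠───────────────────────────────┨
        ┃0┃+                              ┃
        ┃0┃                               ┃
        ┃ ┃                               ┃
        ┃ ┃                               ┃
        ┃ ┃                .  ###       ++┃
        ┃ ┃                 ..###     ++  ┃
        ┃ ┃                   ###   ++    ┃
        ┃ ┃                   ###    #####┃
        ┃ ┃                     #####     ┃
        ┃ ┃       ~       ######          ┃
        ┗━┃       ~  #####                ┃
          ┗━━━━━━━━━━━━━━━━━━━━━━━━━━━━━━━┛
                                           
                                           
                                           
                                           
                                           


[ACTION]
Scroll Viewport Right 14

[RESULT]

      ┃ HexEditor                 ┃        
      ┠───────────────────────────┨        
      ┃00000000  7F 45 4c 46 b5 83┃        
      ┃0┏━━━━━━━━━━━━━━━━━━━━━━━━━━━━━━━┓  
      ┃0┃ DrawingCanvas                 ┃  
      ┃0┠───────────────────────────────┨  
      ┃0┃+                              ┃  
      ┃0┃                               ┃  
      ┃ ┃                               ┃  
      ┃ ┃                               ┃  
      ┃ ┃                .  ###       ++┃  
      ┃ ┃                 ..###     ++  ┃  
      ┃ ┃                   ###   ++    ┃  
      ┃ ┃                   ###    #####┃  
      ┃ ┃                     #####     ┃  
      ┃ ┃       ~       ######          ┃  
      ┗━┃       ~  #####                ┃  
        ┗━━━━━━━━━━━━━━━━━━━━━━━━━━━━━━━┛  
                                           
                                           
                                           
                                           
                                           


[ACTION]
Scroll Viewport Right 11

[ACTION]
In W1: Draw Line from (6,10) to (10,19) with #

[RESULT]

      ┃ HexEditor                 ┃        
      ┠───────────────────────────┨        
      ┃00000000  7F 45 4c 46 b5 83┃        
      ┃0┏━━━━━━━━━━━━━━━━━━━━━━━━━━━━━━━┓  
      ┃0┃ DrawingCanvas                 ┃  
      ┃0┠───────────────────────────────┨  
      ┃0┃+                              ┃  
      ┃0┃                               ┃  
      ┃ ┃                               ┃  
      ┃ ┃                               ┃  
      ┃ ┃                .  ###       ++┃  
      ┃ ┃                 ..###     ++  ┃  
      ┃ ┃          ##       ###   ++    ┃  
      ┃ ┃            ##     ###    #####┃  
      ┃ ┃              ##     #####     ┃  
      ┃ ┃       ~       ######          ┃  
      ┗━┃       ~  #####   ##           ┃  
        ┗━━━━━━━━━━━━━━━━━━━━━━━━━━━━━━━┛  
                                           
                                           
                                           
                                           
                                           


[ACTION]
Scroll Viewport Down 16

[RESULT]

      ┗━┃       ~  #####   ##           ┃  
        ┗━━━━━━━━━━━━━━━━━━━━━━━━━━━━━━━┛  
                                           
                                           
                                           
                                           
                                           
                                           
                                           
                                           
                                           
                                           
                                           
                                           
                                           
                                           
                                           
                                           
                                           
                                           
                                           
                                           
                                           


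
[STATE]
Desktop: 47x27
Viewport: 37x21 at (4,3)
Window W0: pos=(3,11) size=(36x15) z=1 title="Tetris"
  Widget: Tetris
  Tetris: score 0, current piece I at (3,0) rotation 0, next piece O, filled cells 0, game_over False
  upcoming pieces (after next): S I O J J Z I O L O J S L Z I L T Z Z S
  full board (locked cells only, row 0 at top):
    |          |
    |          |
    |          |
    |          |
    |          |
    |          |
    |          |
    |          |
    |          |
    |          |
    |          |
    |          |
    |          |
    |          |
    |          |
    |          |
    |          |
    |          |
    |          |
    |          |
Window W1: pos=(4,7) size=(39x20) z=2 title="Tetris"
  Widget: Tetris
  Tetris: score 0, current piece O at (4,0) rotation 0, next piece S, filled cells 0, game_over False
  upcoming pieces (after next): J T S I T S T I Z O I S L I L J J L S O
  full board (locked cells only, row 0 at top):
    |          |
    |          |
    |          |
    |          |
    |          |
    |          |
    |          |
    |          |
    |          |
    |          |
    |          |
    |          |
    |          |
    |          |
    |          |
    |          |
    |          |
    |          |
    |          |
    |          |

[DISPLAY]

                                     
                                     
                                     
                                     
┏━━━━━━━━━━━━━━━━━━━━━━━━━━━━━━━━━━━━
┃ Tetris                             
┠────────────────────────────────────
┃          │Next:                    
┃          │ ░░                      
┃          │░░                       
┃          │                         
┃          │                         
┃          │                         
┃          │Score:                   
┃          │0                        
┃          │                         
┃          │                         
┃          │                         
┃          │                         
┃          │                         
┃          │                         


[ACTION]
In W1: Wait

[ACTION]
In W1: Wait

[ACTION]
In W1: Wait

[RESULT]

                                     
                                     
                                     
                                     
┏━━━━━━━━━━━━━━━━━━━━━━━━━━━━━━━━━━━━
┃ Tetris                             
┠────────────────────────────────────
┃    ▓▓    │Next:                    
┃          │ ░░                      
┃          │░░                       
┃          │                         
┃          │                         
┃          │                         
┃          │Score:                   
┃          │0                        
┃          │                         
┃          │                         
┃          │                         
┃          │                         
┃          │                         
┃          │                         


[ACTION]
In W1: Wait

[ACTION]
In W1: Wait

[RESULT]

                                     
                                     
                                     
                                     
┏━━━━━━━━━━━━━━━━━━━━━━━━━━━━━━━━━━━━
┃ Tetris                             
┠────────────────────────────────────
┃          │Next:                    
┃    ▓▓    │ ░░                      
┃    ▓▓    │░░                       
┃          │                         
┃          │                         
┃          │                         
┃          │Score:                   
┃          │0                        
┃          │                         
┃          │                         
┃          │                         
┃          │                         
┃          │                         
┃          │                         


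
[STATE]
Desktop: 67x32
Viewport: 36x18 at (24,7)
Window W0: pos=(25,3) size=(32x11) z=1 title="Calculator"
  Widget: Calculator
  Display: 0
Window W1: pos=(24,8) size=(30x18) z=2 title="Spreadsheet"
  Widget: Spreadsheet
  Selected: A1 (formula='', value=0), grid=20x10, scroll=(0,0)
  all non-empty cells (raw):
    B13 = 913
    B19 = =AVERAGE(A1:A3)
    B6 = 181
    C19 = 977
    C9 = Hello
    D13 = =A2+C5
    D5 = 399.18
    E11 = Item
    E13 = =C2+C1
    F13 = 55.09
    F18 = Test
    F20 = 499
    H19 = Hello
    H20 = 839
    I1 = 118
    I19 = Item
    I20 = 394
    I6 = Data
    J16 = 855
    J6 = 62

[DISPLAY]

 ┃┌───┬───┬───┬───┐             ┃   
┏━━━━━━━━━━━━━━━━━━━━━━━━━━━━┓  ┃   
┃ Spreadsheet                ┃  ┃   
┠────────────────────────────┨  ┃   
┃A1:                         ┃  ┃   
┃       A       B       C    ┃  ┃   
┃----------------------------┃━━┛   
┃  1      [0]       0       0┃      
┃  2        0       0       0┃      
┃  3        0       0       0┃      
┃  4        0       0       0┃      
┃  5        0       0       0┃      
┃  6        0     181       0┃      
┃  7        0       0       0┃      
┃  8        0       0       0┃      
┃  9        0       0Hello   ┃      
┃ 10        0       0       0┃      
┃ 11        0       0       0┃      


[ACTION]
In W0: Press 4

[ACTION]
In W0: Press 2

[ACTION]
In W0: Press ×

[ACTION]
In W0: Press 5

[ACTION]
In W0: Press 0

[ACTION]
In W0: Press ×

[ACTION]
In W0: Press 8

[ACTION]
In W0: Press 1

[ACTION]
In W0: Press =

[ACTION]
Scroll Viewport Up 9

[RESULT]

                                    
                                    
                                    
 ┏━━━━━━━━━━━━━━━━━━━━━━━━━━━━━━┓   
 ┃ Calculator                   ┃   
 ┠──────────────────────────────┨   
 ┃                        170100┃   
 ┃┌───┬───┬───┬───┐             ┃   
┏━━━━━━━━━━━━━━━━━━━━━━━━━━━━┓  ┃   
┃ Spreadsheet                ┃  ┃   
┠────────────────────────────┨  ┃   
┃A1:                         ┃  ┃   
┃       A       B       C    ┃  ┃   
┃----------------------------┃━━┛   
┃  1      [0]       0       0┃      
┃  2        0       0       0┃      
┃  3        0       0       0┃      
┃  4        0       0       0┃      


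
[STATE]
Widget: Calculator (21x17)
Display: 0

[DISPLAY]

                    0
┌───┬───┬───┬───┐    
│ 7 │ 8 │ 9 │ ÷ │    
├───┼───┼───┼───┤    
│ 4 │ 5 │ 6 │ × │    
├───┼───┼───┼───┤    
│ 1 │ 2 │ 3 │ - │    
├───┼───┼───┼───┤    
│ 0 │ . │ = │ + │    
├───┼───┼───┼───┤    
│ C │ MC│ MR│ M+│    
└───┴───┴───┴───┘    
                     
                     
                     
                     
                     


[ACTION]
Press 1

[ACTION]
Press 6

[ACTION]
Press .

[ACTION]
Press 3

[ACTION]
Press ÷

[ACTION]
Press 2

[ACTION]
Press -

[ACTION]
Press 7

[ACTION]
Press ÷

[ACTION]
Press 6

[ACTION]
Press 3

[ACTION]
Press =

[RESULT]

        0.01825396825
┌───┬───┬───┬───┐    
│ 7 │ 8 │ 9 │ ÷ │    
├───┼───┼───┼───┤    
│ 4 │ 5 │ 6 │ × │    
├───┼───┼───┼───┤    
│ 1 │ 2 │ 3 │ - │    
├───┼───┼───┼───┤    
│ 0 │ . │ = │ + │    
├───┼───┼───┼───┤    
│ C │ MC│ MR│ M+│    
└───┴───┴───┴───┘    
                     
                     
                     
                     
                     
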